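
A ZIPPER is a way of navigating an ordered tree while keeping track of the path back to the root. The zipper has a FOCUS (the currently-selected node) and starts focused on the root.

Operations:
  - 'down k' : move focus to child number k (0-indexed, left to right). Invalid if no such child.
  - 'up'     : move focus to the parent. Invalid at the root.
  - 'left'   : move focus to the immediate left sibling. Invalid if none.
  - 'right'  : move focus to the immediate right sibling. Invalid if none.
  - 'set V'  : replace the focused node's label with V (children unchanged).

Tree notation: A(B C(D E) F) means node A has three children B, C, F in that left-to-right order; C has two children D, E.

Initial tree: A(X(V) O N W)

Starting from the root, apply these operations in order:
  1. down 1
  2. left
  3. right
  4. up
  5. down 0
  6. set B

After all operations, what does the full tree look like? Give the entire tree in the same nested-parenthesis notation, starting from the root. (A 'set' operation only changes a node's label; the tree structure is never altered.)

Step 1 (down 1): focus=O path=1 depth=1 children=[] left=['X'] right=['N', 'W'] parent=A
Step 2 (left): focus=X path=0 depth=1 children=['V'] left=[] right=['O', 'N', 'W'] parent=A
Step 3 (right): focus=O path=1 depth=1 children=[] left=['X'] right=['N', 'W'] parent=A
Step 4 (up): focus=A path=root depth=0 children=['X', 'O', 'N', 'W'] (at root)
Step 5 (down 0): focus=X path=0 depth=1 children=['V'] left=[] right=['O', 'N', 'W'] parent=A
Step 6 (set B): focus=B path=0 depth=1 children=['V'] left=[] right=['O', 'N', 'W'] parent=A

Answer: A(B(V) O N W)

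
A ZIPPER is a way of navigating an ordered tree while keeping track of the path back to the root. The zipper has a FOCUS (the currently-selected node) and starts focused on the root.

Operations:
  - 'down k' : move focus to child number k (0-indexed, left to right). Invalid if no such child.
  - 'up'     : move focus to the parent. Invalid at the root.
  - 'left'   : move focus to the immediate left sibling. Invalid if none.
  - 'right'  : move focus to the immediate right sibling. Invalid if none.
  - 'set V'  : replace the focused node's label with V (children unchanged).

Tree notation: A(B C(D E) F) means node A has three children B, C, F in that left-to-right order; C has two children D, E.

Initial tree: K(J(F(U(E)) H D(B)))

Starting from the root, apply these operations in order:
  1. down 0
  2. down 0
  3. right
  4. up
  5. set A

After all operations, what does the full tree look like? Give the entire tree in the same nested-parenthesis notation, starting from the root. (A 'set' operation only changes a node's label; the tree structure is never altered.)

Step 1 (down 0): focus=J path=0 depth=1 children=['F', 'H', 'D'] left=[] right=[] parent=K
Step 2 (down 0): focus=F path=0/0 depth=2 children=['U'] left=[] right=['H', 'D'] parent=J
Step 3 (right): focus=H path=0/1 depth=2 children=[] left=['F'] right=['D'] parent=J
Step 4 (up): focus=J path=0 depth=1 children=['F', 'H', 'D'] left=[] right=[] parent=K
Step 5 (set A): focus=A path=0 depth=1 children=['F', 'H', 'D'] left=[] right=[] parent=K

Answer: K(A(F(U(E)) H D(B)))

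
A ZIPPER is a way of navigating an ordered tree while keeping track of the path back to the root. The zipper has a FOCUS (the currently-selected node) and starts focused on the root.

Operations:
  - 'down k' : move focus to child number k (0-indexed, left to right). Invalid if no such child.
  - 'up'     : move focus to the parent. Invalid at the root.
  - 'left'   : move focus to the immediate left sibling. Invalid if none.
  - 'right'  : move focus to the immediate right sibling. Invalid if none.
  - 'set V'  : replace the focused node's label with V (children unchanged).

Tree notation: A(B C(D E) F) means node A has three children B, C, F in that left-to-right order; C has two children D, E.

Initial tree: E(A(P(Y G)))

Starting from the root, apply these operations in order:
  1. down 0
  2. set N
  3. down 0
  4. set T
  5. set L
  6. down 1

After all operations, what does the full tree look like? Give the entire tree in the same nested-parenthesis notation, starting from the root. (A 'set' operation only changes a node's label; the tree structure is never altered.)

Step 1 (down 0): focus=A path=0 depth=1 children=['P'] left=[] right=[] parent=E
Step 2 (set N): focus=N path=0 depth=1 children=['P'] left=[] right=[] parent=E
Step 3 (down 0): focus=P path=0/0 depth=2 children=['Y', 'G'] left=[] right=[] parent=N
Step 4 (set T): focus=T path=0/0 depth=2 children=['Y', 'G'] left=[] right=[] parent=N
Step 5 (set L): focus=L path=0/0 depth=2 children=['Y', 'G'] left=[] right=[] parent=N
Step 6 (down 1): focus=G path=0/0/1 depth=3 children=[] left=['Y'] right=[] parent=L

Answer: E(N(L(Y G)))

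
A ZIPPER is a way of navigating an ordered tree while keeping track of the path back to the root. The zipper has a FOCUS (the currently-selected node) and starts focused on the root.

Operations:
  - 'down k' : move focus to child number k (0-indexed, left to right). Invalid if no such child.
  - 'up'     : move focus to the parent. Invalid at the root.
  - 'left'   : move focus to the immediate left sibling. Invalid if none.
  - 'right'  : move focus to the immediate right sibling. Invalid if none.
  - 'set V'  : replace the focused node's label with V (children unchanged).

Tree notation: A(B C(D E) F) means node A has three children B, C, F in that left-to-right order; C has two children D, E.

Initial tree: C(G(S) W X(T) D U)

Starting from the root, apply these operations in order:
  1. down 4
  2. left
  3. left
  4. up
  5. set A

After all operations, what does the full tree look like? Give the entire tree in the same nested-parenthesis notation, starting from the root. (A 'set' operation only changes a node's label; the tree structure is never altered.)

Answer: A(G(S) W X(T) D U)

Derivation:
Step 1 (down 4): focus=U path=4 depth=1 children=[] left=['G', 'W', 'X', 'D'] right=[] parent=C
Step 2 (left): focus=D path=3 depth=1 children=[] left=['G', 'W', 'X'] right=['U'] parent=C
Step 3 (left): focus=X path=2 depth=1 children=['T'] left=['G', 'W'] right=['D', 'U'] parent=C
Step 4 (up): focus=C path=root depth=0 children=['G', 'W', 'X', 'D', 'U'] (at root)
Step 5 (set A): focus=A path=root depth=0 children=['G', 'W', 'X', 'D', 'U'] (at root)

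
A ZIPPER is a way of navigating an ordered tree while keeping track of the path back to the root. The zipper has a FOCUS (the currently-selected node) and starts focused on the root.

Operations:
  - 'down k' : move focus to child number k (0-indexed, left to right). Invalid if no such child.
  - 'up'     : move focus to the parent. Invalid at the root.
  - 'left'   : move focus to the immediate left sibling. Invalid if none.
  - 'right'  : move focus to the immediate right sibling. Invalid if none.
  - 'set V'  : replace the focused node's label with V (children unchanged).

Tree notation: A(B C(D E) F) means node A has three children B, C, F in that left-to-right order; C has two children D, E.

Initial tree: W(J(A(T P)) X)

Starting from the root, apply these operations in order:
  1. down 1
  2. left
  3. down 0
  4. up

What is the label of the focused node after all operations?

Answer: J

Derivation:
Step 1 (down 1): focus=X path=1 depth=1 children=[] left=['J'] right=[] parent=W
Step 2 (left): focus=J path=0 depth=1 children=['A'] left=[] right=['X'] parent=W
Step 3 (down 0): focus=A path=0/0 depth=2 children=['T', 'P'] left=[] right=[] parent=J
Step 4 (up): focus=J path=0 depth=1 children=['A'] left=[] right=['X'] parent=W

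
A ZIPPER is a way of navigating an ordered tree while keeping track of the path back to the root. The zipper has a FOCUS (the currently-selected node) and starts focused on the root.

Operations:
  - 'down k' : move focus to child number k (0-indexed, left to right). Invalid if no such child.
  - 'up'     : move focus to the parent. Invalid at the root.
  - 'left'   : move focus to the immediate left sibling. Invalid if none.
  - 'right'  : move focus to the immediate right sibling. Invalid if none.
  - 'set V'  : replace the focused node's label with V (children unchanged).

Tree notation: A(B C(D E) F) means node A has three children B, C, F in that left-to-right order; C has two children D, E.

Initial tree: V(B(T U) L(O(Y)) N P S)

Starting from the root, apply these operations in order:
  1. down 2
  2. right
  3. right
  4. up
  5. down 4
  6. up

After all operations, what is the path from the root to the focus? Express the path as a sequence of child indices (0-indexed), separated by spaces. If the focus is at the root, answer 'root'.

Answer: root

Derivation:
Step 1 (down 2): focus=N path=2 depth=1 children=[] left=['B', 'L'] right=['P', 'S'] parent=V
Step 2 (right): focus=P path=3 depth=1 children=[] left=['B', 'L', 'N'] right=['S'] parent=V
Step 3 (right): focus=S path=4 depth=1 children=[] left=['B', 'L', 'N', 'P'] right=[] parent=V
Step 4 (up): focus=V path=root depth=0 children=['B', 'L', 'N', 'P', 'S'] (at root)
Step 5 (down 4): focus=S path=4 depth=1 children=[] left=['B', 'L', 'N', 'P'] right=[] parent=V
Step 6 (up): focus=V path=root depth=0 children=['B', 'L', 'N', 'P', 'S'] (at root)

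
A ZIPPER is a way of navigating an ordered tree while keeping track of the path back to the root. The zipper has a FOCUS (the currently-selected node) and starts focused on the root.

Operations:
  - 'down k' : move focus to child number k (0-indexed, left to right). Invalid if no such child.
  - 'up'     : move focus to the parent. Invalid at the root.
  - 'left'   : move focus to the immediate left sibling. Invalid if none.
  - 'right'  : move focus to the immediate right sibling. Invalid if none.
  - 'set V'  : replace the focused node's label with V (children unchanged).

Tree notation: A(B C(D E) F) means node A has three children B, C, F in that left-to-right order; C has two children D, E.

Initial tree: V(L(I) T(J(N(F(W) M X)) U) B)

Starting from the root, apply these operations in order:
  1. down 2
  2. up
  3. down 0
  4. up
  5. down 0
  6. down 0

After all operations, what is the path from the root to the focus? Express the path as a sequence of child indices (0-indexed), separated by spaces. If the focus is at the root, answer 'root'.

Step 1 (down 2): focus=B path=2 depth=1 children=[] left=['L', 'T'] right=[] parent=V
Step 2 (up): focus=V path=root depth=0 children=['L', 'T', 'B'] (at root)
Step 3 (down 0): focus=L path=0 depth=1 children=['I'] left=[] right=['T', 'B'] parent=V
Step 4 (up): focus=V path=root depth=0 children=['L', 'T', 'B'] (at root)
Step 5 (down 0): focus=L path=0 depth=1 children=['I'] left=[] right=['T', 'B'] parent=V
Step 6 (down 0): focus=I path=0/0 depth=2 children=[] left=[] right=[] parent=L

Answer: 0 0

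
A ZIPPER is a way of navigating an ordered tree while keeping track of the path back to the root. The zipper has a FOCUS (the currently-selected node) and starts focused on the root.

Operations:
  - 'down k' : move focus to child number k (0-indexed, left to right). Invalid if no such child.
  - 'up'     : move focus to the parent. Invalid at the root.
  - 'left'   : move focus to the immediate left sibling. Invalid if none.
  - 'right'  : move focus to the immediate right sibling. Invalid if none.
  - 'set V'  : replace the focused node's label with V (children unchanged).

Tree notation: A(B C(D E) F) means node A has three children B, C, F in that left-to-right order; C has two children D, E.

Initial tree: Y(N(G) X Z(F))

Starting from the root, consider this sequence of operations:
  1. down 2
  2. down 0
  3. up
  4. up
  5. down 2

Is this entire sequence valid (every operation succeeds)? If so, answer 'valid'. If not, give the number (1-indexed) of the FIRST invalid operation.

Answer: valid

Derivation:
Step 1 (down 2): focus=Z path=2 depth=1 children=['F'] left=['N', 'X'] right=[] parent=Y
Step 2 (down 0): focus=F path=2/0 depth=2 children=[] left=[] right=[] parent=Z
Step 3 (up): focus=Z path=2 depth=1 children=['F'] left=['N', 'X'] right=[] parent=Y
Step 4 (up): focus=Y path=root depth=0 children=['N', 'X', 'Z'] (at root)
Step 5 (down 2): focus=Z path=2 depth=1 children=['F'] left=['N', 'X'] right=[] parent=Y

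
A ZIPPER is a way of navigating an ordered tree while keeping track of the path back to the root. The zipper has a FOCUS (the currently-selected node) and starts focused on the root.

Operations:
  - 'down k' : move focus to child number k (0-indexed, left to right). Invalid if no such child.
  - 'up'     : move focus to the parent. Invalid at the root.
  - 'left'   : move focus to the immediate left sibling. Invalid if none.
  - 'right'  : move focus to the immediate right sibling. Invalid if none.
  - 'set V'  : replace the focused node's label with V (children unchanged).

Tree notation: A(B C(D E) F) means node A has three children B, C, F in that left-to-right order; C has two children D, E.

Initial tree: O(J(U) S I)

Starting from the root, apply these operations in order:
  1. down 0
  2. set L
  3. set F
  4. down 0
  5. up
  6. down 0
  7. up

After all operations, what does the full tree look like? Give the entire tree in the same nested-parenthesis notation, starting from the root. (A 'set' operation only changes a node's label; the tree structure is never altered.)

Answer: O(F(U) S I)

Derivation:
Step 1 (down 0): focus=J path=0 depth=1 children=['U'] left=[] right=['S', 'I'] parent=O
Step 2 (set L): focus=L path=0 depth=1 children=['U'] left=[] right=['S', 'I'] parent=O
Step 3 (set F): focus=F path=0 depth=1 children=['U'] left=[] right=['S', 'I'] parent=O
Step 4 (down 0): focus=U path=0/0 depth=2 children=[] left=[] right=[] parent=F
Step 5 (up): focus=F path=0 depth=1 children=['U'] left=[] right=['S', 'I'] parent=O
Step 6 (down 0): focus=U path=0/0 depth=2 children=[] left=[] right=[] parent=F
Step 7 (up): focus=F path=0 depth=1 children=['U'] left=[] right=['S', 'I'] parent=O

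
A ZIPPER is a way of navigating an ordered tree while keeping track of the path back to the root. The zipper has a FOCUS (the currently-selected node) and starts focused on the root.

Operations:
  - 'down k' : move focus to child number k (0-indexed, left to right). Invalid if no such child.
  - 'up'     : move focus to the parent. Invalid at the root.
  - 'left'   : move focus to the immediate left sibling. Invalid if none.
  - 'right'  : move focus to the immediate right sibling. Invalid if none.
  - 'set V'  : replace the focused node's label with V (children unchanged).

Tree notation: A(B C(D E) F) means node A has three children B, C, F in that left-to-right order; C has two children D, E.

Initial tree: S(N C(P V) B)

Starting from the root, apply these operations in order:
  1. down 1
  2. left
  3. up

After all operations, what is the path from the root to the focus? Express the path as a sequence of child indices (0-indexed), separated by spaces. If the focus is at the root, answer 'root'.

Step 1 (down 1): focus=C path=1 depth=1 children=['P', 'V'] left=['N'] right=['B'] parent=S
Step 2 (left): focus=N path=0 depth=1 children=[] left=[] right=['C', 'B'] parent=S
Step 3 (up): focus=S path=root depth=0 children=['N', 'C', 'B'] (at root)

Answer: root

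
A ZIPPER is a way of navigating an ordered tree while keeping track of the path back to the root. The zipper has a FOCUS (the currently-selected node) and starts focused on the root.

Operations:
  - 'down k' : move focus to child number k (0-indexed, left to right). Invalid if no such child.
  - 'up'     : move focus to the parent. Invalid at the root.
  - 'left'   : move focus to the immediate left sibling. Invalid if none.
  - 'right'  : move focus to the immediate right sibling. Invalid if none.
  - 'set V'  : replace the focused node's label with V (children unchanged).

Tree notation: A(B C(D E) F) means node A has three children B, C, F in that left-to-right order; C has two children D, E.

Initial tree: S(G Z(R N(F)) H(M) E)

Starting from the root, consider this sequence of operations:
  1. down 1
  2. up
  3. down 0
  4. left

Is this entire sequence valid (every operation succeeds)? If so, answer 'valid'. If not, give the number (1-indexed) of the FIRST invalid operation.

Answer: 4

Derivation:
Step 1 (down 1): focus=Z path=1 depth=1 children=['R', 'N'] left=['G'] right=['H', 'E'] parent=S
Step 2 (up): focus=S path=root depth=0 children=['G', 'Z', 'H', 'E'] (at root)
Step 3 (down 0): focus=G path=0 depth=1 children=[] left=[] right=['Z', 'H', 'E'] parent=S
Step 4 (left): INVALID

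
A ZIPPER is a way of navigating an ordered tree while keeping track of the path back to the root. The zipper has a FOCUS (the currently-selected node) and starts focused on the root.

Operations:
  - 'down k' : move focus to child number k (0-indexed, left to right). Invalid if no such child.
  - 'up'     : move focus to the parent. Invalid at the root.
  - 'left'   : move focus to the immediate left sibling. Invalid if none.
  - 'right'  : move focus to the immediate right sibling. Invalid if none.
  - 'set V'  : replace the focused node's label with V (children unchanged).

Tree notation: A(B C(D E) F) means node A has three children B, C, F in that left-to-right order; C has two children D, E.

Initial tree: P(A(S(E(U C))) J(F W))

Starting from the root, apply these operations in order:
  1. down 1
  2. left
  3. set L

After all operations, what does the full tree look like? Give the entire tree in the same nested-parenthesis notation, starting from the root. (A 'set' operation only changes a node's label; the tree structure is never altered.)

Answer: P(L(S(E(U C))) J(F W))

Derivation:
Step 1 (down 1): focus=J path=1 depth=1 children=['F', 'W'] left=['A'] right=[] parent=P
Step 2 (left): focus=A path=0 depth=1 children=['S'] left=[] right=['J'] parent=P
Step 3 (set L): focus=L path=0 depth=1 children=['S'] left=[] right=['J'] parent=P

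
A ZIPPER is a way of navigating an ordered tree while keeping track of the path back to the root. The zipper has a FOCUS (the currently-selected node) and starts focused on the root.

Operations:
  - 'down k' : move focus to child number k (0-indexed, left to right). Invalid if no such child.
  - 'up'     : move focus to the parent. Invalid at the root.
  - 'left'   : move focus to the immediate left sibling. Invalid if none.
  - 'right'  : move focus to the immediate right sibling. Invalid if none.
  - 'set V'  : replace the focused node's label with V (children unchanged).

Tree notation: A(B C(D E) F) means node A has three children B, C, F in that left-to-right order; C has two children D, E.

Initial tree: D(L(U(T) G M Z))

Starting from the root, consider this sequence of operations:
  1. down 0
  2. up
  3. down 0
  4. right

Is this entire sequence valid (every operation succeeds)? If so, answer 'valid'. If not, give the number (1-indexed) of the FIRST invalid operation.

Answer: 4

Derivation:
Step 1 (down 0): focus=L path=0 depth=1 children=['U', 'G', 'M', 'Z'] left=[] right=[] parent=D
Step 2 (up): focus=D path=root depth=0 children=['L'] (at root)
Step 3 (down 0): focus=L path=0 depth=1 children=['U', 'G', 'M', 'Z'] left=[] right=[] parent=D
Step 4 (right): INVALID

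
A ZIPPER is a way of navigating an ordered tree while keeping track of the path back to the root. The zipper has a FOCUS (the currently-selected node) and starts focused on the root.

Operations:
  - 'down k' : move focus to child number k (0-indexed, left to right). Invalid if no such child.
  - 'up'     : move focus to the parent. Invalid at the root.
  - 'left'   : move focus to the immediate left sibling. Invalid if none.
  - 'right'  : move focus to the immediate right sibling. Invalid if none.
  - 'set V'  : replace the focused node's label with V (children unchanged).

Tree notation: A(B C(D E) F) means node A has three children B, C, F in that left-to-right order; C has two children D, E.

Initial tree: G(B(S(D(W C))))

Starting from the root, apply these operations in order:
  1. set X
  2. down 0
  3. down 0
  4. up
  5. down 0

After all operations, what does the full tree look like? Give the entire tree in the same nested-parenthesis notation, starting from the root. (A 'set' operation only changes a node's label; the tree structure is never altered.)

Answer: X(B(S(D(W C))))

Derivation:
Step 1 (set X): focus=X path=root depth=0 children=['B'] (at root)
Step 2 (down 0): focus=B path=0 depth=1 children=['S'] left=[] right=[] parent=X
Step 3 (down 0): focus=S path=0/0 depth=2 children=['D'] left=[] right=[] parent=B
Step 4 (up): focus=B path=0 depth=1 children=['S'] left=[] right=[] parent=X
Step 5 (down 0): focus=S path=0/0 depth=2 children=['D'] left=[] right=[] parent=B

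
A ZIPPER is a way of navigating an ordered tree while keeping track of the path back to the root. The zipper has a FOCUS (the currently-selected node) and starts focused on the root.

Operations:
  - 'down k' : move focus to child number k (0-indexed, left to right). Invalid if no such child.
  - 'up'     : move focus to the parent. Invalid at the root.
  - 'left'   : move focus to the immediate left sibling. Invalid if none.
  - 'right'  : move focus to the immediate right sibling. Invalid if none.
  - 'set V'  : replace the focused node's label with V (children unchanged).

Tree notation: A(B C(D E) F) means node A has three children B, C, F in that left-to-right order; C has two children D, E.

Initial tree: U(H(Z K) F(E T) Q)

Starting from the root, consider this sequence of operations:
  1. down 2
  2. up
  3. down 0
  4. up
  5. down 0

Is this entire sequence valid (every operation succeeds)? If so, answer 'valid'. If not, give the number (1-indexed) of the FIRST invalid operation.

Answer: valid

Derivation:
Step 1 (down 2): focus=Q path=2 depth=1 children=[] left=['H', 'F'] right=[] parent=U
Step 2 (up): focus=U path=root depth=0 children=['H', 'F', 'Q'] (at root)
Step 3 (down 0): focus=H path=0 depth=1 children=['Z', 'K'] left=[] right=['F', 'Q'] parent=U
Step 4 (up): focus=U path=root depth=0 children=['H', 'F', 'Q'] (at root)
Step 5 (down 0): focus=H path=0 depth=1 children=['Z', 'K'] left=[] right=['F', 'Q'] parent=U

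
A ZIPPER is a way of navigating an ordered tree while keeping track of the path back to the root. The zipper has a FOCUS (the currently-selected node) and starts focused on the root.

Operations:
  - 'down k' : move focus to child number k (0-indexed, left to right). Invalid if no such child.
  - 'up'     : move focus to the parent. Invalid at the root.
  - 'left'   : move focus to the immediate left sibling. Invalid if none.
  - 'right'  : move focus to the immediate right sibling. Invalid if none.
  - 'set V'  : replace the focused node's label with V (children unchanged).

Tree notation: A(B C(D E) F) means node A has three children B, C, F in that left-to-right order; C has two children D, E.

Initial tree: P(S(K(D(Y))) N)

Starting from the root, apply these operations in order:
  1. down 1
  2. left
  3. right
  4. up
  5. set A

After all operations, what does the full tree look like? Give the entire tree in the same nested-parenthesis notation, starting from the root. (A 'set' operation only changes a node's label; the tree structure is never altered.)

Answer: A(S(K(D(Y))) N)

Derivation:
Step 1 (down 1): focus=N path=1 depth=1 children=[] left=['S'] right=[] parent=P
Step 2 (left): focus=S path=0 depth=1 children=['K'] left=[] right=['N'] parent=P
Step 3 (right): focus=N path=1 depth=1 children=[] left=['S'] right=[] parent=P
Step 4 (up): focus=P path=root depth=0 children=['S', 'N'] (at root)
Step 5 (set A): focus=A path=root depth=0 children=['S', 'N'] (at root)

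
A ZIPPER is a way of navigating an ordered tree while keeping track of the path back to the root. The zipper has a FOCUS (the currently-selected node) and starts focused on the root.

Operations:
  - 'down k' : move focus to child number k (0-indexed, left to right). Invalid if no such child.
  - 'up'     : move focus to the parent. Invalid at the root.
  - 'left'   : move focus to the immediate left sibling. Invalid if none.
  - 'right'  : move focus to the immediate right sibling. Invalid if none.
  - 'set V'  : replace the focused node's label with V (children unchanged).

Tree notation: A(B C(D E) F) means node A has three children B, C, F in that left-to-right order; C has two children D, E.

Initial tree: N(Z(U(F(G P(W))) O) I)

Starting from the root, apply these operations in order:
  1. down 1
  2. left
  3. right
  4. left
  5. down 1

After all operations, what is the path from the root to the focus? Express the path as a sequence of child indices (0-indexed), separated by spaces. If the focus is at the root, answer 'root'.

Answer: 0 1

Derivation:
Step 1 (down 1): focus=I path=1 depth=1 children=[] left=['Z'] right=[] parent=N
Step 2 (left): focus=Z path=0 depth=1 children=['U', 'O'] left=[] right=['I'] parent=N
Step 3 (right): focus=I path=1 depth=1 children=[] left=['Z'] right=[] parent=N
Step 4 (left): focus=Z path=0 depth=1 children=['U', 'O'] left=[] right=['I'] parent=N
Step 5 (down 1): focus=O path=0/1 depth=2 children=[] left=['U'] right=[] parent=Z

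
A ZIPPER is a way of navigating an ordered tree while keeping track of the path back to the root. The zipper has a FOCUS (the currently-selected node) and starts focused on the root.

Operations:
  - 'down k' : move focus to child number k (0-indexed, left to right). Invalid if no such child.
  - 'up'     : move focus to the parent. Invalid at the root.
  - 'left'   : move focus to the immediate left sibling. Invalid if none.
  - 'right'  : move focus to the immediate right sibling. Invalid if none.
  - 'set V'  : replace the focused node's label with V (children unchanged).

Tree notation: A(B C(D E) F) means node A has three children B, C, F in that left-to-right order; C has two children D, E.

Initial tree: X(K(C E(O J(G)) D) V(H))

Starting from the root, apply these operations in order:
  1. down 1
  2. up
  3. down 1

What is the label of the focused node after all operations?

Step 1 (down 1): focus=V path=1 depth=1 children=['H'] left=['K'] right=[] parent=X
Step 2 (up): focus=X path=root depth=0 children=['K', 'V'] (at root)
Step 3 (down 1): focus=V path=1 depth=1 children=['H'] left=['K'] right=[] parent=X

Answer: V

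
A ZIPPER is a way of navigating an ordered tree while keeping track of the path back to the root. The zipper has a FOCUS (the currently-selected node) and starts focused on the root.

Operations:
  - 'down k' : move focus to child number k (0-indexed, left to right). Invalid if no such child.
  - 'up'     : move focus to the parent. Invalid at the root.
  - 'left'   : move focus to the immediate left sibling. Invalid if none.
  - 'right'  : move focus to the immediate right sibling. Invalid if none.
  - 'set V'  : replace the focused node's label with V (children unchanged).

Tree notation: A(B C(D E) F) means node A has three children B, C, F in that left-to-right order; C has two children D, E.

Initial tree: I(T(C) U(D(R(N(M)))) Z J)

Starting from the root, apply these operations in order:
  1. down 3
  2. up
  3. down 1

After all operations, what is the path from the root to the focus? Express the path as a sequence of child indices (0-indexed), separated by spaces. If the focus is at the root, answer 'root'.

Answer: 1

Derivation:
Step 1 (down 3): focus=J path=3 depth=1 children=[] left=['T', 'U', 'Z'] right=[] parent=I
Step 2 (up): focus=I path=root depth=0 children=['T', 'U', 'Z', 'J'] (at root)
Step 3 (down 1): focus=U path=1 depth=1 children=['D'] left=['T'] right=['Z', 'J'] parent=I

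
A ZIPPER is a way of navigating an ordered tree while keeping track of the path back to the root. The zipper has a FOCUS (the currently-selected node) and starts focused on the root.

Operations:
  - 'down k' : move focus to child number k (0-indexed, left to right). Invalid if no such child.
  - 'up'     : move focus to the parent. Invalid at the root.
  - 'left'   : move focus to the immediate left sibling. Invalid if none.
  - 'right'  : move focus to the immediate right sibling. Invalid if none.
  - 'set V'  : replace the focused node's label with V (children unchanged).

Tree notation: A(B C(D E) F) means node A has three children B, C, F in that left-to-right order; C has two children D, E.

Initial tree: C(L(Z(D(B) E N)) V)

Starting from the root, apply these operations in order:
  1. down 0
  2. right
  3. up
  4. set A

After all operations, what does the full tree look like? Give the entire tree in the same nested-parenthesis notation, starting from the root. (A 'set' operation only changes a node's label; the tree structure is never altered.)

Answer: A(L(Z(D(B) E N)) V)

Derivation:
Step 1 (down 0): focus=L path=0 depth=1 children=['Z'] left=[] right=['V'] parent=C
Step 2 (right): focus=V path=1 depth=1 children=[] left=['L'] right=[] parent=C
Step 3 (up): focus=C path=root depth=0 children=['L', 'V'] (at root)
Step 4 (set A): focus=A path=root depth=0 children=['L', 'V'] (at root)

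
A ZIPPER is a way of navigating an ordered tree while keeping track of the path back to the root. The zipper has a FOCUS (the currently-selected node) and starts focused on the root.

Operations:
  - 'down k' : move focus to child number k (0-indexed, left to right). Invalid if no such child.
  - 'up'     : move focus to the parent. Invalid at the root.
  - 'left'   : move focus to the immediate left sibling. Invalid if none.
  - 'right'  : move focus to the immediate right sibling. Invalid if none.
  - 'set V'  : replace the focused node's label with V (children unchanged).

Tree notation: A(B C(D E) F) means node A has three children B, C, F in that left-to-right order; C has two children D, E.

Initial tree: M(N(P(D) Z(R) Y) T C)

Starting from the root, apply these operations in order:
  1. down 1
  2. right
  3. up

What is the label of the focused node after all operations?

Step 1 (down 1): focus=T path=1 depth=1 children=[] left=['N'] right=['C'] parent=M
Step 2 (right): focus=C path=2 depth=1 children=[] left=['N', 'T'] right=[] parent=M
Step 3 (up): focus=M path=root depth=0 children=['N', 'T', 'C'] (at root)

Answer: M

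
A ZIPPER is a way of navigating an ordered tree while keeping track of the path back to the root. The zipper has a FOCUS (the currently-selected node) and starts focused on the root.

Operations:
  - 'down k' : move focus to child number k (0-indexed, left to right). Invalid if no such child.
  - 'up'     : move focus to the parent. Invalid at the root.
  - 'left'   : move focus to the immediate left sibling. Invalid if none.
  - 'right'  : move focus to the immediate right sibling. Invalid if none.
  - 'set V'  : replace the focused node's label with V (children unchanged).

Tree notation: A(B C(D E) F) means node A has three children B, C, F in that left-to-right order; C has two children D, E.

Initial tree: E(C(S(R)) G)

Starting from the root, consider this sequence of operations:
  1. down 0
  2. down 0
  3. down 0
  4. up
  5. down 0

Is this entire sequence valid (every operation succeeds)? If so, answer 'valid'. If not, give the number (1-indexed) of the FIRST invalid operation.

Answer: valid

Derivation:
Step 1 (down 0): focus=C path=0 depth=1 children=['S'] left=[] right=['G'] parent=E
Step 2 (down 0): focus=S path=0/0 depth=2 children=['R'] left=[] right=[] parent=C
Step 3 (down 0): focus=R path=0/0/0 depth=3 children=[] left=[] right=[] parent=S
Step 4 (up): focus=S path=0/0 depth=2 children=['R'] left=[] right=[] parent=C
Step 5 (down 0): focus=R path=0/0/0 depth=3 children=[] left=[] right=[] parent=S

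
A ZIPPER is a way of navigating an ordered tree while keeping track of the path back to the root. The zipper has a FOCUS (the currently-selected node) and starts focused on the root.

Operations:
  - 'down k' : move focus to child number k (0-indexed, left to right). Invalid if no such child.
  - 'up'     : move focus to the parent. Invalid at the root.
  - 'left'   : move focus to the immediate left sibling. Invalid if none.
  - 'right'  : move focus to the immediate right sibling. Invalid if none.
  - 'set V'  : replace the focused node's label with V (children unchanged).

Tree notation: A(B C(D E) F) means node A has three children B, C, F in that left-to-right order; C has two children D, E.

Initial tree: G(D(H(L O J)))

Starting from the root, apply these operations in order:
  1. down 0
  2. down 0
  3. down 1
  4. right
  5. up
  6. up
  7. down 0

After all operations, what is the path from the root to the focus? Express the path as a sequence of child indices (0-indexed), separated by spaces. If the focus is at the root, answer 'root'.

Answer: 0 0

Derivation:
Step 1 (down 0): focus=D path=0 depth=1 children=['H'] left=[] right=[] parent=G
Step 2 (down 0): focus=H path=0/0 depth=2 children=['L', 'O', 'J'] left=[] right=[] parent=D
Step 3 (down 1): focus=O path=0/0/1 depth=3 children=[] left=['L'] right=['J'] parent=H
Step 4 (right): focus=J path=0/0/2 depth=3 children=[] left=['L', 'O'] right=[] parent=H
Step 5 (up): focus=H path=0/0 depth=2 children=['L', 'O', 'J'] left=[] right=[] parent=D
Step 6 (up): focus=D path=0 depth=1 children=['H'] left=[] right=[] parent=G
Step 7 (down 0): focus=H path=0/0 depth=2 children=['L', 'O', 'J'] left=[] right=[] parent=D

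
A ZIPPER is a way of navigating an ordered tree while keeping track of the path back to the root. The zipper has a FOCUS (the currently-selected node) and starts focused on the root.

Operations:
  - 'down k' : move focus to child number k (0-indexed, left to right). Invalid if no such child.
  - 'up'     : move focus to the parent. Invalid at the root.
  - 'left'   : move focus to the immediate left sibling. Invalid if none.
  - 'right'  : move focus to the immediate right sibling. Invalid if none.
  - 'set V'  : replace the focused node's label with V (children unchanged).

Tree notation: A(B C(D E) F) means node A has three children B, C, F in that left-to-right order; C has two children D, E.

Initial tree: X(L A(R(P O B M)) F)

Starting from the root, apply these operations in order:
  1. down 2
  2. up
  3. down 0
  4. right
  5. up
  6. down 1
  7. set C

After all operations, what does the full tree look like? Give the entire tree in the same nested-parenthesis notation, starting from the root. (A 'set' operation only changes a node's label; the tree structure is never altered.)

Answer: X(L C(R(P O B M)) F)

Derivation:
Step 1 (down 2): focus=F path=2 depth=1 children=[] left=['L', 'A'] right=[] parent=X
Step 2 (up): focus=X path=root depth=0 children=['L', 'A', 'F'] (at root)
Step 3 (down 0): focus=L path=0 depth=1 children=[] left=[] right=['A', 'F'] parent=X
Step 4 (right): focus=A path=1 depth=1 children=['R'] left=['L'] right=['F'] parent=X
Step 5 (up): focus=X path=root depth=0 children=['L', 'A', 'F'] (at root)
Step 6 (down 1): focus=A path=1 depth=1 children=['R'] left=['L'] right=['F'] parent=X
Step 7 (set C): focus=C path=1 depth=1 children=['R'] left=['L'] right=['F'] parent=X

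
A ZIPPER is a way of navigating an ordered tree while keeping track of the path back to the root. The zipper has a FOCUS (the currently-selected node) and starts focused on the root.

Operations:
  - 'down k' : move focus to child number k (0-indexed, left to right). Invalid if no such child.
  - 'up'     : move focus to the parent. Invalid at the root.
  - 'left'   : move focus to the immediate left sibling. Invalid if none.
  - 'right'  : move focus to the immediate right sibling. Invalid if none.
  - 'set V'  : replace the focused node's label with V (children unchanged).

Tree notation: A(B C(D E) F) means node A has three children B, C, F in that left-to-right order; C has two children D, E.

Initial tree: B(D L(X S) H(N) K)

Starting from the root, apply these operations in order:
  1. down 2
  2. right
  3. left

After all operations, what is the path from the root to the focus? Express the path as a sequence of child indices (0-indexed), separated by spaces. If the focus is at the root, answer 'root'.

Answer: 2

Derivation:
Step 1 (down 2): focus=H path=2 depth=1 children=['N'] left=['D', 'L'] right=['K'] parent=B
Step 2 (right): focus=K path=3 depth=1 children=[] left=['D', 'L', 'H'] right=[] parent=B
Step 3 (left): focus=H path=2 depth=1 children=['N'] left=['D', 'L'] right=['K'] parent=B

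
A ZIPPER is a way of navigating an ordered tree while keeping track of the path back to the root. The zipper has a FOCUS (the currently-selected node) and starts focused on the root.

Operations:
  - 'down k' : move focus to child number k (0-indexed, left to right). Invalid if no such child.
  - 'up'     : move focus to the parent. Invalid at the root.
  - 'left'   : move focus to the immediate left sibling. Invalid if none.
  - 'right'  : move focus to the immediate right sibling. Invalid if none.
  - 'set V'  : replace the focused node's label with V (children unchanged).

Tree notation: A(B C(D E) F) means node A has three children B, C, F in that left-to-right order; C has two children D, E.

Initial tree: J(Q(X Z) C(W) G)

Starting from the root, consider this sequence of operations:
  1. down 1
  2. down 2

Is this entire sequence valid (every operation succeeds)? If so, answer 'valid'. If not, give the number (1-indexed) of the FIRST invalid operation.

Step 1 (down 1): focus=C path=1 depth=1 children=['W'] left=['Q'] right=['G'] parent=J
Step 2 (down 2): INVALID

Answer: 2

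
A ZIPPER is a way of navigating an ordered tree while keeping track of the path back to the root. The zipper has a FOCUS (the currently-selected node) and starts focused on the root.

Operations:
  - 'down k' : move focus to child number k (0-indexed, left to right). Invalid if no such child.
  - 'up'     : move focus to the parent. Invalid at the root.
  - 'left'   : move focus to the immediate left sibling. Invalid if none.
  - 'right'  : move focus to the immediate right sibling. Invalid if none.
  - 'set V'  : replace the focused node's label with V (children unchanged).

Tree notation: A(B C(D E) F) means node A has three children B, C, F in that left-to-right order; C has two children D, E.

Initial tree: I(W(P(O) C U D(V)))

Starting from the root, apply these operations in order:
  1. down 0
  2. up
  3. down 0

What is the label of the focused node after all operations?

Answer: W

Derivation:
Step 1 (down 0): focus=W path=0 depth=1 children=['P', 'C', 'U', 'D'] left=[] right=[] parent=I
Step 2 (up): focus=I path=root depth=0 children=['W'] (at root)
Step 3 (down 0): focus=W path=0 depth=1 children=['P', 'C', 'U', 'D'] left=[] right=[] parent=I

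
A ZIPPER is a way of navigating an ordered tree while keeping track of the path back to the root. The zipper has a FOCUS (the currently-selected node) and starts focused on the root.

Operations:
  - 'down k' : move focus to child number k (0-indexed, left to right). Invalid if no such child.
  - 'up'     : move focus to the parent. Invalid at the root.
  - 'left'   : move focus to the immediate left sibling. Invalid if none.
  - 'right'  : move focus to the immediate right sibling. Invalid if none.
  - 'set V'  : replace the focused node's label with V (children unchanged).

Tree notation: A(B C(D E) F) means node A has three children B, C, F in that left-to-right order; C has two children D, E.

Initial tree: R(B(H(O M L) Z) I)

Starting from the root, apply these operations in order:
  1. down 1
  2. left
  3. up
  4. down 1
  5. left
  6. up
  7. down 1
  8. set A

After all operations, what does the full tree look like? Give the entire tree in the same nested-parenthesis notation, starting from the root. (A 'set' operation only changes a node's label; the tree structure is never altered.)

Step 1 (down 1): focus=I path=1 depth=1 children=[] left=['B'] right=[] parent=R
Step 2 (left): focus=B path=0 depth=1 children=['H', 'Z'] left=[] right=['I'] parent=R
Step 3 (up): focus=R path=root depth=0 children=['B', 'I'] (at root)
Step 4 (down 1): focus=I path=1 depth=1 children=[] left=['B'] right=[] parent=R
Step 5 (left): focus=B path=0 depth=1 children=['H', 'Z'] left=[] right=['I'] parent=R
Step 6 (up): focus=R path=root depth=0 children=['B', 'I'] (at root)
Step 7 (down 1): focus=I path=1 depth=1 children=[] left=['B'] right=[] parent=R
Step 8 (set A): focus=A path=1 depth=1 children=[] left=['B'] right=[] parent=R

Answer: R(B(H(O M L) Z) A)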